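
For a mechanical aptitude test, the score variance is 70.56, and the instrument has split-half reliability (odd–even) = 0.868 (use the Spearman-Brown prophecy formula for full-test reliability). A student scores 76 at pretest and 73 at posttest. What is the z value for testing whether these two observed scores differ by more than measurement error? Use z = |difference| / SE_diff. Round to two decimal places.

SD = √70.56 = 8.400
r_full = 2·0.868 / (1 + 0.868) ≈ 0.929
SEM = 8.400·√(1 − 0.929) ≈ 2.233
Standard error of the difference = 2.233·√2 ≈ 3.158
z = 3 / 3.158 ≈ 0.950

0.95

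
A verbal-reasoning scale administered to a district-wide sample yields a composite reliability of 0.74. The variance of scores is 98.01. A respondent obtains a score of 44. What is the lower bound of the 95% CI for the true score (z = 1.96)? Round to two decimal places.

34.11

σ = 98.01^(1/2) = 9.900
SEM = 9.900*√(1 − 0.740) ≈ 5.048
Margin = 1.96 * 5.048 ≈ 9.894
Lower bound: 44 − 9.894 = 34.106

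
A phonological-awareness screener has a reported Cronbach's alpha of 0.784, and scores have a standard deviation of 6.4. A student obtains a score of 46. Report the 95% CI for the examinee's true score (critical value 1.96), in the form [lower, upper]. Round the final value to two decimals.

SEM = 6.400×√(1 − 0.784) ≈ 2.974
Half-width = 1.96×2.974 ≈ 5.830
95% CI: 46 ± 5.830 = [40.170, 51.830]

[40.17, 51.83]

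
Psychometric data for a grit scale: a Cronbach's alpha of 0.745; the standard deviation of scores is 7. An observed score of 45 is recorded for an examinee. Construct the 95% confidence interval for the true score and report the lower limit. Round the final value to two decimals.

The standard error of measurement is 7.0000×√(1 − 0.7450) ≈ 7.0000×0.5050 ≈ 3.5348.
Margin = 1.96 × 3.5348 ≈ 6.9283
Lower bound: 45 − 6.9283 = 38.0717

38.07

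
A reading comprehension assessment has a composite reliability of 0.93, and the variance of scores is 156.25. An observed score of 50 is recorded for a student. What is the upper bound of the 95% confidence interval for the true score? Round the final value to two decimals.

SD = √156.25 = 12.500
SEM = 12.500×√(1 − 0.930) ≃ 3.307
Half-width = 1.96×3.307 ≃ 6.482
Upper bound: 50 + 6.482 = 56.482

56.48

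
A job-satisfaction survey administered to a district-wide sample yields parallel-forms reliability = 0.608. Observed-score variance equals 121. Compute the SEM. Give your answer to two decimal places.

σ = 121^(1/2) = 11.0000
SEM = 11.0000×√(1 − 0.6080) ≃ 6.8871

6.89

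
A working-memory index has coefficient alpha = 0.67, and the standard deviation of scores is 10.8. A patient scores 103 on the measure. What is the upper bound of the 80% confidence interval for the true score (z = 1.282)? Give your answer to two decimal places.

The standard error of measurement is 10.80000·√(1 − 0.67000) ≈ 10.80000·0.57446 ≈ 6.20413.
Half-width = 1.282·6.20413 ≈ 7.95369
Upper bound: 103 + 7.95369 = 110.95369

110.95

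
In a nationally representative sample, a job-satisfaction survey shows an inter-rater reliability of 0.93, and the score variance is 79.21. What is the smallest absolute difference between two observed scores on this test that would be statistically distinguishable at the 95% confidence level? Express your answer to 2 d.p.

SD = √79.21 ≃ 8.9000
SEM = 8.9000·√(1 − 0.9300) ≃ 2.3547
SE_diff = SEM · √2 ≃ 2.3547 · 1.4142 ≃ 3.3301
Smallest detectable difference = 1.96·3.3301 ≃ 6.5269

6.53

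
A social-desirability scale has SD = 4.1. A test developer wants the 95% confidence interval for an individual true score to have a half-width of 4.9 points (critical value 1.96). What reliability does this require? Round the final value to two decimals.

0.63

SEM needed = half-width / z = 4.9/1.96 ≈ 2.5000
Required reliability = 1 − (SEM/SD)² = 1 − 0.3718 ≈ 0.6282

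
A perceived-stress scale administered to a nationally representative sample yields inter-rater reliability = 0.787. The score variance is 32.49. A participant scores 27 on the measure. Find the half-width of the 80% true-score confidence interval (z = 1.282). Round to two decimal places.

SD = √32.49 = 5.7000
The standard error of measurement is 5.7000·√(1 − 0.7870) ≈ 5.7000·0.4615 ≈ 2.6307.
Half-width = 1.282·2.6307 ≈ 3.3725

3.37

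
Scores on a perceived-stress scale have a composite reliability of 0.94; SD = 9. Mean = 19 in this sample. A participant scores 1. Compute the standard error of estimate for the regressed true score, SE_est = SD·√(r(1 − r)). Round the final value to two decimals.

2.14

SE_est = 9.0000·√[r(1 − r)] ≈ 2.1374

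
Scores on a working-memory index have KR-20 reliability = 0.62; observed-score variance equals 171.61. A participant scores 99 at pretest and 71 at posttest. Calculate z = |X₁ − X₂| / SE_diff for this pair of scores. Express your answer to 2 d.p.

SD = √171.61 = 13.100
SEM = 13.100 * √(1 − 0.620) = 13.100 * √0.380 ≈ 13.100 * 0.616 ≈ 8.075
Standard error of the difference = 8.075·√2 ≈ 11.420
z = 28 / 11.420 ≈ 2.452

2.45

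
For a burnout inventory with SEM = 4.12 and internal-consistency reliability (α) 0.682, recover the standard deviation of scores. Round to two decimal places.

7.31

SD = 4.12 / √(1 − 0.682) ≈ 7.306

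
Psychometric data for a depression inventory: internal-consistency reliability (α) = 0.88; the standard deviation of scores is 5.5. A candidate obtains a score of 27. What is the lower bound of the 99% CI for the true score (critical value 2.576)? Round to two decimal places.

22.09

The standard error of measurement is 5.5000*√(1 − 0.8800) ≈ 5.5000*0.3464 ≈ 1.9053.
Half-width = 2.576*1.9053 ≈ 4.9079
Lower limit = 27 − 4.9079 ≈ 22.0921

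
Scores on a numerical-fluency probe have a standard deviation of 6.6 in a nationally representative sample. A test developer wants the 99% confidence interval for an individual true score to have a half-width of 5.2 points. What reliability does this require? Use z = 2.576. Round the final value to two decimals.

0.91

SEM needed = half-width / z = 5.2/2.576 ≈ 2.0186
Required reliability = 1 − (SEM/SD)² = 1 − 0.0935 ≈ 0.9065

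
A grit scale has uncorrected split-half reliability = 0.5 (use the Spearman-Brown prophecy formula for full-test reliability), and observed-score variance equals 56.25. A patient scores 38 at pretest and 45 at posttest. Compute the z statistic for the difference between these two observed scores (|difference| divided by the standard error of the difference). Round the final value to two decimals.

SD = √56.25 ≈ 7.5000
Spearman-Brown: r = 2(0.5) / (1 + 0.5) = 1.0000 / 1.5000 ≈ 0.6667
SEM = 7.5000 · √(1 − 0.6667) = 7.5000 · √0.3333 ≈ 7.5000 · 0.5774 ≈ 4.3301
Standard error of the difference = 4.3301·√2 ≈ 6.1237
z = |38 − 45| / 6.1237 = 7 / 6.1237 ≈ 1.1431

1.14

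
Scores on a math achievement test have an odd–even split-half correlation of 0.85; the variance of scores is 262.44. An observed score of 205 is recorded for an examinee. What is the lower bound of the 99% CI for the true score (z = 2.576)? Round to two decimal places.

SD = √262.44 ≈ 16.200
Full-length reliability (Spearman-Brown) = 2(0.85)/(1+0.85) ≈ 0.919
SEM = 16.200 · √(1 − 0.919) = 16.200 · √0.081 ≈ 16.200 · 0.285 ≈ 4.613
Half-width = 2.576·4.613 ≈ 11.883
Lower limit = 205 − 11.883 ≈ 193.117

193.12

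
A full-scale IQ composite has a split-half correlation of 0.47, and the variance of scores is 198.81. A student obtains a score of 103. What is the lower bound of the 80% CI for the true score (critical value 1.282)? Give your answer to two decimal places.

92.15

SD = √198.81 ≈ 14.10000
Spearman-Brown: r = 2(0.47) / (1 + 0.47) = 0.94000 / 1.47000 ≈ 0.63946
SEM = 14.10000 * √(1 − 0.63946) = 14.10000 * √0.36054 ≈ 14.10000 * 0.60045 ≈ 8.46639
Half-width = 1.282*8.46639 ≈ 10.85391
Lower bound: 103 − 10.85391 = 92.14609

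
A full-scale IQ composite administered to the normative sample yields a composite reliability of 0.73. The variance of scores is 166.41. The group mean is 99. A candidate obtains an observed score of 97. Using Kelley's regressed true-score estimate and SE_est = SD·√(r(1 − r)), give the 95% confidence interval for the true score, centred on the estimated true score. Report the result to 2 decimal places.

[86.31, 108.77]

SD = √166.41 = 12.90000
Estimated true score = 0.73000×97 + (1 − 0.73000)×99 ≈ 97.54000
SE_est = SD × √(r(1 − r)) = 12.90000 × √0.19710 ≈ 12.90000 × 0.44396 ≈ 5.72708
95% CI: 97.54000 ± 11.22507 ≈ (86.31493, 108.76507)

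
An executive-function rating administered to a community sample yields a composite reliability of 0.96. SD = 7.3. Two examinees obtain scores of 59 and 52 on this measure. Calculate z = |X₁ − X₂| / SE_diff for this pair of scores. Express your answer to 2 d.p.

3.39

SEM = 7.300 × √(1 − 0.960) = 7.300 × √0.040 ≃ 7.300 × 0.200 ≃ 1.460
SE_diff = SEM × √2 ≃ 1.460 × 1.414 ≃ 2.065
z = 7 / 2.065 ≃ 3.390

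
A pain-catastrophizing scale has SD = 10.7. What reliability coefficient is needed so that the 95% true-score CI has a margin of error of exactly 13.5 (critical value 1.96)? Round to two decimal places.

Required SEM = 13.5 / 1.96 ≈ 6.8878
Required reliability = 1 − (SEM/SD)² = 1 − 0.4144 ≈ 0.5856

0.59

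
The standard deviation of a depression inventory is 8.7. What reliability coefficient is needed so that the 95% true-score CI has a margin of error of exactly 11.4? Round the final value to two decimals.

SEM needed = half-width / z = 11.4/1.96 ≃ 5.81633
r = 1 − (5.81633/8.7)² ≃ 1 − 0.44695 ≃ 0.55305

0.55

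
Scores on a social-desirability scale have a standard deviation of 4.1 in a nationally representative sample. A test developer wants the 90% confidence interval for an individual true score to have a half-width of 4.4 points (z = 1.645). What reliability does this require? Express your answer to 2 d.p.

0.57

SEM needed = half-width / z = 4.4/1.645 ≈ 2.675
r = 1 − (SEM / SD)² = 1 − (2.675 / 4.1)² ≈ 1 − 0.426 ≈ 0.574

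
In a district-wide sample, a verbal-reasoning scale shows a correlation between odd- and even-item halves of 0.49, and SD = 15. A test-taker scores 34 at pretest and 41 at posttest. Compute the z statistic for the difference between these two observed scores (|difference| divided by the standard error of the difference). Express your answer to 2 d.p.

0.56

Spearman-Brown: r = 2(0.49) / (1 + 0.49) = 0.98000 / 1.49000 ≃ 0.65772
SEM = 15.00000 · √(1 − 0.65772) = 15.00000 · √0.34228 ≃ 15.00000 · 0.58505 ≃ 8.77573
SE_diff = √2 · SEM ≃ 12.41076
z = |34 − 41| / 12.41076 = 7 / 12.41076 ≃ 0.56403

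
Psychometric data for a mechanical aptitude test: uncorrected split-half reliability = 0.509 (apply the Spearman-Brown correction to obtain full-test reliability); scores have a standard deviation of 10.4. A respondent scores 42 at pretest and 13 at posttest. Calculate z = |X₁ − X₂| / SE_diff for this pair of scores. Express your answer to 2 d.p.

3.46

Full-length reliability (Spearman-Brown) = 2(0.509)/(1+0.509) ≃ 0.675
SEM = 10.400 * √(1 − 0.675) = 10.400 * √0.325 ≃ 10.400 * 0.570 ≃ 5.932
SE_diff = √2 * SEM ≃ 8.390
z = |42 − 13| / 8.390 = 29 / 8.390 ≃ 3.457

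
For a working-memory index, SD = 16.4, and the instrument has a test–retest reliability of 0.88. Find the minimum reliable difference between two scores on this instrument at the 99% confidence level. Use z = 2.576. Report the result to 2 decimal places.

SEM = 16.4000 · √(1 − 0.8800) = 16.4000 · √0.1200 ≈ 16.4000 · 0.3464 ≈ 5.6811
SE_diff = SEM · √2 ≈ 5.6811 · 1.4142 ≈ 8.0343
Smallest detectable difference = 2.576·8.0343 ≈ 20.6964

20.70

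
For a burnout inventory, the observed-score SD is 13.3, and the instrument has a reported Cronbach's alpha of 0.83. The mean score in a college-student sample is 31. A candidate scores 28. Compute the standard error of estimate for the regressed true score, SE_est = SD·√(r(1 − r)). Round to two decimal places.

SE_est = 13.30000×√(0.83000×0.17000) ≈ 4.99592

5.00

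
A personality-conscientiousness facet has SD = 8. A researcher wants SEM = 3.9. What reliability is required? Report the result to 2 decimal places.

Required reliability = 1 − (SEM/SD)² = 1 − 0.2377 ≈ 0.7623

0.76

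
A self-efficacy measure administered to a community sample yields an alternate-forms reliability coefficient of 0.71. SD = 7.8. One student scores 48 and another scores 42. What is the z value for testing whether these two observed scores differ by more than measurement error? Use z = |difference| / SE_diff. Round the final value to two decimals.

1.01

SEM = 7.80000×√(1 − 0.71000) ≃ 4.20043
SE_diff = SEM × √2 ≃ 4.20043 × 1.41421 ≃ 5.94030
z = 6 / 5.94030 ≃ 1.01005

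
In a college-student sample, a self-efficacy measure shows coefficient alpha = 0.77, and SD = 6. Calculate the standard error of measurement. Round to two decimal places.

2.88

The standard error of measurement is 6.0000×√(1 − 0.7700) ≈ 6.0000×0.4796 ≈ 2.8775.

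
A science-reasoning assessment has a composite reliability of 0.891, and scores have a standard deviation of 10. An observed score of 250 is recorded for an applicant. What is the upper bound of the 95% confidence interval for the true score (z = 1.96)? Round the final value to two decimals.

SEM = 10.000 * √(1 − 0.891) = 10.000 * √0.109 ≃ 10.000 * 0.330 ≃ 3.302
1.96 * SEM ≃ 6.471
Upper bound: 250 + 6.471 = 256.471

256.47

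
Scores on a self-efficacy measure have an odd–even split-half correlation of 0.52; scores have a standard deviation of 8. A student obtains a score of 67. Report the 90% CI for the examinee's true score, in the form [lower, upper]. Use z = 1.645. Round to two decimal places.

Full-length reliability (Spearman-Brown) = 2(0.52)/(1+0.52) ≈ 0.68421
SEM = 8.00000·√(1 − 0.68421) ≈ 4.49561
Half-width = 1.645·4.49561 ≈ 7.39528
Interval: (59.60472, 74.39528)

[59.60, 74.40]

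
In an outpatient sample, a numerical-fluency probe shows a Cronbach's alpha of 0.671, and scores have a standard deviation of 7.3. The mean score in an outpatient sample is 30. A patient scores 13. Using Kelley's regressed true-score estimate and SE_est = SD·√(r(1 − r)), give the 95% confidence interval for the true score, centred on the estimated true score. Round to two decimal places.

Estimated true score = 0.671×13 + (1 − 0.671)×30 ≈ 18.593
SE_est = 7.300·√[r(1 − r)] ≈ 3.430
CI = 18.593 ± 1.96 × 3.430 → [11.870, 25.316]

[11.87, 25.32]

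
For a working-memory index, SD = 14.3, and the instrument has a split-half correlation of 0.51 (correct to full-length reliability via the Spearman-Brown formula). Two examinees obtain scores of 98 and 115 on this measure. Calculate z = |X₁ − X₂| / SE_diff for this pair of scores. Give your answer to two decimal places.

Full-length reliability (Spearman-Brown) = 2(0.51)/(1+0.51) ≈ 0.6755
SEM = 14.3000 × √(1 − 0.6755) = 14.3000 × √0.3245 ≈ 14.3000 × 0.5697 ≈ 8.1460
Standard error of the difference = 8.1460·√2 ≈ 11.5202
z = 17 / 11.5202 ≈ 1.4757

1.48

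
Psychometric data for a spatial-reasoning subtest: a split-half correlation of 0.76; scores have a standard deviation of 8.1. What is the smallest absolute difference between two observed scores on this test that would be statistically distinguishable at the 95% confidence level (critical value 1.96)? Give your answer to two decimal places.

Full-length reliability (Spearman-Brown) = 2(0.76)/(1+0.76) ≈ 0.8636
SEM = 8.1000 · √(1 − 0.8636) = 8.1000 · √0.1364 ≈ 8.1000 · 0.3693 ≈ 2.9911
SE_diff = √2 · SEM ≈ 4.2301
Minimum reliable difference = 1.96 · SE_diff ≈ 1.96 · 4.2301 ≈ 8.2910

8.29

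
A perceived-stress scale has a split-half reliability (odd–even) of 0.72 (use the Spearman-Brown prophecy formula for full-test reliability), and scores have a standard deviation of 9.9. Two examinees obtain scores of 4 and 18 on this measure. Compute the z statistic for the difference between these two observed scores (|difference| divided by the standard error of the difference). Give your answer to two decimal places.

2.48

Spearman-Brown: r = 2(0.72) / (1 + 0.72) = 1.44000 / 1.72000 ≈ 0.83721
SEM = 9.90000×√(1 − 0.83721) ≈ 3.99439
SE_diff = √2 × SEM ≈ 5.64891
z = |4 − 18| / 5.64891 = 14 / 5.64891 ≈ 2.47835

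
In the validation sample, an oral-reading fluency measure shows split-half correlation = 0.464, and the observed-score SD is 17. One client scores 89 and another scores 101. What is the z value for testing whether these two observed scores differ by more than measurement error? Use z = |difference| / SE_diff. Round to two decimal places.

Full-length reliability (Spearman-Brown) = 2(0.464)/(1+0.464) ≈ 0.6339
SEM = 17.0000 × √(1 − 0.6339) = 17.0000 × √0.3661 ≈ 17.0000 × 0.6051 ≈ 10.2863
SE_diff = SEM × √2 ≈ 10.2863 × 1.4142 ≈ 14.5471
z = |89 − 101| / 14.5471 = 12 / 14.5471 ≈ 0.8249

0.82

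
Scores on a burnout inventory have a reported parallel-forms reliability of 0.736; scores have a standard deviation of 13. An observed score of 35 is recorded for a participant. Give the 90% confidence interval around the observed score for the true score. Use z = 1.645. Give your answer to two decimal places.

[24.01, 45.99]

The standard error of measurement is 13.000·√(1 − 0.736) ≈ 13.000·0.514 ≈ 6.680.
Margin = 1.645 · 6.680 ≈ 10.988
CI = 35 ± 10.988 → [24.012, 45.988]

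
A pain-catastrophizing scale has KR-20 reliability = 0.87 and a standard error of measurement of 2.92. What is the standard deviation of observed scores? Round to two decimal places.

8.10

σ = SEM·(1 − r)^(−1/2) ≈ 2.92×2.7735 ≈ 8.0986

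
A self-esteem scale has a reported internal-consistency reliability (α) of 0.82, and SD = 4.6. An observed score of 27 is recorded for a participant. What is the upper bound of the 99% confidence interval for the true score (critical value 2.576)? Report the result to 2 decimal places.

The standard error of measurement is 4.600·√(1 − 0.820) ≈ 4.600·0.424 ≈ 1.952.
2.576 · SEM ≈ 5.027
Upper bound: 27 + 5.027 = 32.027

32.03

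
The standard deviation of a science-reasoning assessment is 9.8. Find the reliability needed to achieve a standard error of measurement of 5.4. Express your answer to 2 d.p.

0.70

Required reliability = 1 − (SEM/SD)² = 1 − 0.3036 ≃ 0.6964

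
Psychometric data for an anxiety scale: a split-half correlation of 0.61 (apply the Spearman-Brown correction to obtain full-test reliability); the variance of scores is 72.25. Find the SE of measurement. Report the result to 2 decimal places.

σ = 72.25^(1/2) = 8.5000
Full-length reliability (Spearman-Brown) = 2(0.61)/(1+0.61) ≃ 0.7578
SEM = 8.5000 · √(1 − 0.7578) = 8.5000 · √0.2422 ≃ 8.5000 · 0.4922 ≃ 4.1835

4.18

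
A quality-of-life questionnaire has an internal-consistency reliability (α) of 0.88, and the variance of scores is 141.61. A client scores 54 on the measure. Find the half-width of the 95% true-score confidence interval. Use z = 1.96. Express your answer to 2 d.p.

SD = √141.61 ≃ 11.900
SEM = 11.900 * √(1 − 0.880) = 11.900 * √0.120 ≃ 11.900 * 0.346 ≃ 4.122
Margin = 1.96 * 4.122 ≃ 8.080

8.08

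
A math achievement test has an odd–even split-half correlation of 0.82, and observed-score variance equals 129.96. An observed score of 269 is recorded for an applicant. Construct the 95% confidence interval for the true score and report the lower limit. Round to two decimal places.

SD = √129.96 ≈ 11.400
Full-length reliability (Spearman-Brown) = 2(0.82)/(1+0.82) ≈ 0.901
SEM = 11.400 × √(1 − 0.901) = 11.400 × √0.099 ≈ 11.400 × 0.314 ≈ 3.585
Half-width = 1.96×3.585 ≈ 7.027
Lower bound: 269 − 7.027 = 261.973

261.97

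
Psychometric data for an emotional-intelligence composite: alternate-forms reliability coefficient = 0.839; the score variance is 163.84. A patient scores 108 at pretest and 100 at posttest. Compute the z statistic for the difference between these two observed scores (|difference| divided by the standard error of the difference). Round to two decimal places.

SD = √163.84 ≈ 12.800
The standard error of measurement is 12.800*√(1 − 0.839) ≈ 12.800*0.401 ≈ 5.136.
Standard error of the difference = 5.136·√2 ≈ 7.263
z = 8 / 7.263 ≈ 1.101

1.10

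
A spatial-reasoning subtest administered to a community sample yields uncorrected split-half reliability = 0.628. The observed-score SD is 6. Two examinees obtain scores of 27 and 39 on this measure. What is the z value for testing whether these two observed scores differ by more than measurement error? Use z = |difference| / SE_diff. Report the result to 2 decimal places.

Full-length reliability (Spearman-Brown) = 2(0.628)/(1+0.628) ≈ 0.7715
SEM = 6.0000 × √(1 − 0.7715) = 6.0000 × √0.2285 ≈ 6.0000 × 0.4780 ≈ 2.8681
SE_diff = √2 × SEM ≈ 4.0561
z = 12 / 4.0561 ≈ 2.9585

2.96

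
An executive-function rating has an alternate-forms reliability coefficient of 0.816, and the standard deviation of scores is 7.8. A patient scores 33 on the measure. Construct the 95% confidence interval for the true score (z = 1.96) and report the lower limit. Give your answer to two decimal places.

26.44

SEM = 7.800 × √(1 − 0.816) = 7.800 × √0.184 ≈ 7.800 × 0.429 ≈ 3.346
1.96 × SEM ≈ 6.558
Lower bound: 33 − 6.558 = 26.442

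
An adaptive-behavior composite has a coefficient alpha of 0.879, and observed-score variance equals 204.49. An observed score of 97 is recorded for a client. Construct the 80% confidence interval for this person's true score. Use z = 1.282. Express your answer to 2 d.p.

SD = √204.49 = 14.30000
SEM = 14.30000 · √(1 − 0.87900) = 14.30000 · √0.12100 ≈ 14.30000 · 0.34785 ≈ 4.97426
1.282 · SEM ≈ 6.37700
80% CI: 97 ± 6.37700 = [90.62300, 103.37700]

[90.62, 103.38]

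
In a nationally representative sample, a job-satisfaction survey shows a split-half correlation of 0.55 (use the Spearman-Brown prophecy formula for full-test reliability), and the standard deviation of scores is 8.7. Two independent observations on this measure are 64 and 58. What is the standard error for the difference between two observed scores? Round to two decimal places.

Spearman-Brown: r = 2(0.55) / (1 + 0.55) = 1.1000 / 1.5500 ≈ 0.7097
SEM = 8.7000 * √(1 − 0.7097) = 8.7000 * √0.2903 ≈ 8.7000 * 0.5388 ≈ 4.6877
SE_diff = SEM * √2 ≈ 4.6877 * 1.4142 ≈ 6.6294

6.63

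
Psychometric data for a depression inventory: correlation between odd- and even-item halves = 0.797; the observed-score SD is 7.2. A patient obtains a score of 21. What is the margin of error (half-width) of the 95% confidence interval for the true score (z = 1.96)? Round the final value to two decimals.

r_full = 2·0.797 / (1 + 0.797) ≈ 0.887
The standard error of measurement is 7.200*√(1 − 0.887) ≈ 7.200*0.336 ≈ 2.420.
Half-width = 1.96*2.420 ≈ 4.743

4.74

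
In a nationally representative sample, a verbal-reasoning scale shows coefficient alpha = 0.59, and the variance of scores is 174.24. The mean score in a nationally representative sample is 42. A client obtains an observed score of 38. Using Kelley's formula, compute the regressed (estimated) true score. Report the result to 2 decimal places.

T̂ = r·X + (1 − r)·M = 0.5900*38 + 0.4100*42 = 22.4200 + 17.2200 ≈ 39.6400

39.64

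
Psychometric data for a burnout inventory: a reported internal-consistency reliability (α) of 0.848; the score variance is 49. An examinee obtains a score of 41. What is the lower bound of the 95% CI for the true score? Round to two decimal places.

SD = √49 ≈ 7.00000
The standard error of measurement is 7.00000×√(1 − 0.84800) ≈ 7.00000×0.38987 ≈ 2.72910.
Half-width = 1.96×2.72910 ≈ 5.34904
Lower bound: 41 − 5.34904 = 35.65096

35.65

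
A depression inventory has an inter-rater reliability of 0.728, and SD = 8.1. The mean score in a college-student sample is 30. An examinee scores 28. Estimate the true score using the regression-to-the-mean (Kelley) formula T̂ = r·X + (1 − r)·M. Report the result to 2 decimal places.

T̂ = r·X + (1 − r)·M = 0.7280·28 + 0.2720·30 = 20.3840 + 8.1600 ≃ 28.5440

28.54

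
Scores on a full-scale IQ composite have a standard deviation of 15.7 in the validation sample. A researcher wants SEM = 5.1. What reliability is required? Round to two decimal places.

r = 1 − (SEM / SD)² = 1 − (5.10000 / 15.7)² ≈ 1 − 0.10552 ≈ 0.89448

0.89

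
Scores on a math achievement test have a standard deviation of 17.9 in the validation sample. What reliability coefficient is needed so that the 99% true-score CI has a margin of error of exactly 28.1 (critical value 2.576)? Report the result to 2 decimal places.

0.63

Required SEM = 28.1 / 2.576 ≈ 10.908
r = 1 − (SEM / SD)² = 1 − (10.908 / 17.9)² ≈ 1 − 0.371 ≈ 0.629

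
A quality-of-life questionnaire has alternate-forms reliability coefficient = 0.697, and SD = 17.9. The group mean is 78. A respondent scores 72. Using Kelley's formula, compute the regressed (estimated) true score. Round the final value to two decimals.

73.82

Estimated true score = 0.6970*72 + (1 − 0.6970)*78 ≈ 73.8180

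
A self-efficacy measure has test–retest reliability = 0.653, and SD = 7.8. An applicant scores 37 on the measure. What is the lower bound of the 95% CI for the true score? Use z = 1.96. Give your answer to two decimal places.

SEM = 7.8000*√(1 − 0.6530) ≈ 4.5947
Half-width = 1.96*4.5947 ≈ 9.0057
Lower bound: 37 − 9.0057 = 27.9943

27.99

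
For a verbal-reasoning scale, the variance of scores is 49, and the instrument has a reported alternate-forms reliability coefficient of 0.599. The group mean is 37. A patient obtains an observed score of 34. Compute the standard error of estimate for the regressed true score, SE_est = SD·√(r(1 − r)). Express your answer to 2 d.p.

3.43

SD = √49 = 7.0000
SE_est = 7.0000·√[r(1 − r)] ≈ 3.4307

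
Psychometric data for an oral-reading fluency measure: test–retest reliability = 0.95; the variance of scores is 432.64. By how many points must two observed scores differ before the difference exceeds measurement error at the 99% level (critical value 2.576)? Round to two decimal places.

SD = √432.64 ≈ 20.80000
SEM = 20.80000·√(1 − 0.95000) ≈ 4.65102
SE_diff = SEM · √2 ≈ 4.65102 · 1.41421 ≈ 6.57754
Minimum reliable difference = 2.576 · SE_diff ≈ 2.576 · 6.57754 ≈ 16.94374

16.94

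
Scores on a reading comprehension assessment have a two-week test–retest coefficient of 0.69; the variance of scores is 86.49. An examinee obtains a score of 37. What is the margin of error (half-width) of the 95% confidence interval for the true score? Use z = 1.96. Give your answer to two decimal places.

10.15

σ = 86.49^(1/2) = 9.300
SEM = 9.300×√(1 − 0.690) ≈ 5.178
Margin = 1.96 × 5.178 ≈ 10.149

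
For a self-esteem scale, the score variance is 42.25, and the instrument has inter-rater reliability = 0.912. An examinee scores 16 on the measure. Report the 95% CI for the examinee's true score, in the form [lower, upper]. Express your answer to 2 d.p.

SD = √42.25 = 6.5000
SEM = 6.5000 * √(1 − 0.9120) = 6.5000 * √0.0880 ≈ 6.5000 * 0.2966 ≈ 1.9282
Half-width = 1.96*1.9282 ≈ 3.7793
CI = 16 ± 3.7793 → [12.2207, 19.7793]

[12.22, 19.78]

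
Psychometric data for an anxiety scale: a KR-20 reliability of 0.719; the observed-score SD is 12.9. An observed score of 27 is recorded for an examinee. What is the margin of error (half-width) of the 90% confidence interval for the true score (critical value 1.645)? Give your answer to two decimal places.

The standard error of measurement is 12.900*√(1 − 0.719) ≈ 12.900*0.530 ≈ 6.838.
Margin = 1.645 * 6.838 ≈ 11.249

11.25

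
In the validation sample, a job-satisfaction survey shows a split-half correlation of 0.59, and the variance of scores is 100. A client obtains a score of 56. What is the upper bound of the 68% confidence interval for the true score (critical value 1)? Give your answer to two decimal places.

61.08

σ = 100^(1/2) = 10.0000
Spearman-Brown: r = 2(0.59) / (1 + 0.59) = 1.1800 / 1.5900 ≈ 0.7421
SEM = 10.0000*√(1 − 0.7421) ≈ 5.0780
Half-width = 1*5.0780 ≈ 5.0780
Upper limit = 56 + 5.0780 ≈ 61.0780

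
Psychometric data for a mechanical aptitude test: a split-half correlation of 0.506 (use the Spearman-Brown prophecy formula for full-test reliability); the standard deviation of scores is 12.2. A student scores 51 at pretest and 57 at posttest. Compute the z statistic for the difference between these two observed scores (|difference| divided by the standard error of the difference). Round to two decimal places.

Spearman-Brown: r = 2(0.506) / (1 + 0.506) = 1.0120 / 1.5060 ≈ 0.6720
SEM = 12.2000 × √(1 − 0.6720) = 12.2000 × √0.3280 ≈ 12.2000 × 0.5727 ≈ 6.9873
Standard error of the difference = 6.9873·√2 ≈ 9.8816
z = |51 − 57| / 9.8816 = 6 / 9.8816 ≈ 0.6072

0.61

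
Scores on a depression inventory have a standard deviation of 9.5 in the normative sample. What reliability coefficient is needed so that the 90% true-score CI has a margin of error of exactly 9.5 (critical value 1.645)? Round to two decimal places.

SEM needed = half-width / z = 9.5/1.645 ≈ 5.7751
Required reliability = 1 − (SEM/SD)² = 1 − 0.3695 ≈ 0.6305

0.63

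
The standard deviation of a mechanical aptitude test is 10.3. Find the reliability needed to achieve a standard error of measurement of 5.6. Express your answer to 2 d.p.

r = 1 − (5.6000/10.3)² ≈ 1 − 0.2956 ≈ 0.7044

0.70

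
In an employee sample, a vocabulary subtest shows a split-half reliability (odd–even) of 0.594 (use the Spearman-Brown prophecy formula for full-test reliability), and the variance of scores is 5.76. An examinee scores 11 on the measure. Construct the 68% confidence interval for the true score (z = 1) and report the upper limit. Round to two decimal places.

SD = √5.76 ≃ 2.4000
r_full = 2·0.594 / (1 + 0.594) ≃ 0.7453
SEM = 2.4000 * √(1 − 0.7453) = 2.4000 * √0.2547 ≃ 2.4000 * 0.5047 ≃ 1.2112
1 * SEM ≃ 1.2112
Upper bound: 11 + 1.2112 = 12.2112

12.21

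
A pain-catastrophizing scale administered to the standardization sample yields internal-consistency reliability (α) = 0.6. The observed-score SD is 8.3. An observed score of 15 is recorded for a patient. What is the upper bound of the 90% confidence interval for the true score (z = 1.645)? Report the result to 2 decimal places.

SEM = 8.3000*√(1 − 0.6000) ≈ 5.2494
1.645 * SEM ≈ 8.6352
Upper limit = 15 + 8.6352 ≈ 23.6352

23.64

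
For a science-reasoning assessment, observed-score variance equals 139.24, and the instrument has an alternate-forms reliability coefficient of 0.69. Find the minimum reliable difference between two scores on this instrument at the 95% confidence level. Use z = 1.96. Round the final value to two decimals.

SD = √139.24 = 11.800
SEM = 11.800 * √(1 − 0.690) = 11.800 * √0.310 ≃ 11.800 * 0.557 ≃ 6.570
SE_diff = √2 * SEM ≃ 9.291
Minimum reliable difference = 1.96 * SE_diff ≃ 1.96 * 9.291 ≃ 18.211

18.21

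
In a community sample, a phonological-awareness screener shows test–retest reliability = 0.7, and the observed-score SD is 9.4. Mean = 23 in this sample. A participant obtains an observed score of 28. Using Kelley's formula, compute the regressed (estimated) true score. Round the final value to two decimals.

T̂ = 0.7000(28) + 0.3000(23) ≃ 26.5000

26.50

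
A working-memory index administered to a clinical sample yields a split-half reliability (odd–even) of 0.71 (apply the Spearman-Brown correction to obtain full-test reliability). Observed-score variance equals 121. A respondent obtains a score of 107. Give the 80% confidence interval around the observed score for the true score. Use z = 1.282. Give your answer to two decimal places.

SD = √121 ≈ 11.000
r_full = 2·0.71 / (1 + 0.71) ≈ 0.830
The standard error of measurement is 11.000×√(1 − 0.830) ≈ 11.000×0.412 ≈ 4.530.
Half-width = 1.282×4.530 ≈ 5.807
80% CI: 107 ± 5.807 = [101.193, 112.807]

[101.19, 112.81]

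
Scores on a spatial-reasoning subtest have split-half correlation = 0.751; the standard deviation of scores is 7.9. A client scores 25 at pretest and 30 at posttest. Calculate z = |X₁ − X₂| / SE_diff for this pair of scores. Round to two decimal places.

1.19

Full-length reliability (Spearman-Brown) = 2(0.751)/(1+0.751) ≈ 0.858
SEM = 7.900 * √(1 − 0.858) = 7.900 * √0.142 ≈ 7.900 * 0.377 ≈ 2.979
SE_diff = √2 * SEM ≈ 4.213
z = 5 / 4.213 ≈ 1.187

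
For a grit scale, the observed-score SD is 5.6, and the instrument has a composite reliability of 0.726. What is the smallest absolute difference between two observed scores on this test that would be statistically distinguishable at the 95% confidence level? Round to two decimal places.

SEM = 5.6000 · √(1 − 0.7260) = 5.6000 · √0.2740 ≈ 5.6000 · 0.5235 ≈ 2.9313
SE_diff = √2 · SEM ≈ 4.1455
Smallest detectable difference = 1.96·4.1455 ≈ 8.1252

8.13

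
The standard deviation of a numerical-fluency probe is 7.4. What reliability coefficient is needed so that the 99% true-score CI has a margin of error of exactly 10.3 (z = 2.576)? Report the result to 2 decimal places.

0.71

Required SEM = 10.3 / 2.576 ≈ 3.9984
Required reliability = 1 − (SEM/SD)² = 1 − 0.2920 ≈ 0.7080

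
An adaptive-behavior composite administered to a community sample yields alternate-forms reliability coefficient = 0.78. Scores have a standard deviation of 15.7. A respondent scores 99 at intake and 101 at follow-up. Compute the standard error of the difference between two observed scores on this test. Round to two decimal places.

SEM = 15.7000·√(1 − 0.7800) ≈ 7.3640
Standard error of the difference = 7.3640·√2 ≈ 10.4142

10.41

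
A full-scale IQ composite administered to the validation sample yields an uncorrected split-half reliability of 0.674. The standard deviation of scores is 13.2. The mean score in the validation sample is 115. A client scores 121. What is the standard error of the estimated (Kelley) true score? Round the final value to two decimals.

5.23

Spearman-Brown: r = 2(0.674) / (1 + 0.674) = 1.34800 / 1.67400 ≈ 0.80526
SE_est = SD · √(r(1 − r)) = 13.20000 · √0.15682 ≈ 13.20000 · 0.39600 ≈ 5.22724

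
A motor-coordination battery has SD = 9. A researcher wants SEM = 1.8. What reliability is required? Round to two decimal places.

Required reliability = 1 − (SEM/SD)² = 1 − 0.0400 ≈ 0.9600

0.96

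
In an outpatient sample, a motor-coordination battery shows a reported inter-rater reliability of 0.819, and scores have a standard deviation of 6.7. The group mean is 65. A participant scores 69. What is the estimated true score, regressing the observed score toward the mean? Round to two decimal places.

68.28

Estimated true score = 0.819·69 + (1 − 0.819)·65 ≈ 68.276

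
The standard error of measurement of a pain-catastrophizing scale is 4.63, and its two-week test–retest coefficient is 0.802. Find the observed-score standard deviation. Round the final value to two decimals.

10.41

SD = 4.63 / √(1 − 0.802) ≈ 10.405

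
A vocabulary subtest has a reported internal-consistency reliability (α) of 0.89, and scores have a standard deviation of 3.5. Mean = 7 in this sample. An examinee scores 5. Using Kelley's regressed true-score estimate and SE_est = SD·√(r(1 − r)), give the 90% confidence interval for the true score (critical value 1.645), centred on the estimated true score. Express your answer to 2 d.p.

[3.42, 7.02]

T̂ = r·X + (1 − r)·M = 0.89000×5 + 0.11000×7 = 4.45000 + 0.77000 ≈ 5.22000
SE_est = SD × √(r(1 − r)) = 3.50000 × √0.09790 ≈ 3.50000 × 0.31289 ≈ 1.09511
CI = 5.22000 ± 1.645 × 1.09511 → [3.41854, 7.02146]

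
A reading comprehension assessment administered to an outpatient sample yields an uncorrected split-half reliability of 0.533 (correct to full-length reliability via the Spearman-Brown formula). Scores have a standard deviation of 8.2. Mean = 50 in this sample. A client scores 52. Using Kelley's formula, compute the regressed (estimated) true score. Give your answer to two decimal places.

51.39

r_full = 2·0.533 / (1 + 0.533) ≈ 0.6954
Estimated true score = 0.6954·52 + (1 − 0.6954)·50 ≈ 51.3907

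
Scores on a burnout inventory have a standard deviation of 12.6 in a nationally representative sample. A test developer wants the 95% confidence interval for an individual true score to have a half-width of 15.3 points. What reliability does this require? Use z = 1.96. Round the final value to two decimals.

0.62

SEM needed = half-width / z = 15.3/1.96 ≈ 7.806
r = 1 − (7.806/12.6)² ≈ 1 − 0.384 ≈ 0.616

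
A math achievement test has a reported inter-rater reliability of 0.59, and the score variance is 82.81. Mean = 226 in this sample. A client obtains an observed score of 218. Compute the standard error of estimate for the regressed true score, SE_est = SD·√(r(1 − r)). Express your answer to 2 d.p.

4.48

σ = 82.81^(1/2) = 9.1000
SE_est = SD · √(r(1 − r)) = 9.1000 · √0.2419 ≈ 9.1000 · 0.4918 ≈ 4.4757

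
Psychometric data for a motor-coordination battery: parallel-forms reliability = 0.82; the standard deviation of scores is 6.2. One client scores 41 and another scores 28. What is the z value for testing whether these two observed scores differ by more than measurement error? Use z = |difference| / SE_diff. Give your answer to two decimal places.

3.49

The standard error of measurement is 6.2000×√(1 − 0.8200) ≃ 6.2000×0.4243 ≃ 2.6304.
SE_diff = √2 × SEM ≃ 3.7200
z = 13 / 3.7200 ≃ 3.4946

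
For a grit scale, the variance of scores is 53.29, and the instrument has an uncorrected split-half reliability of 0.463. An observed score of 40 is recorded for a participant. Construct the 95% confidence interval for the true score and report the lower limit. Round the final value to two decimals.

SD = √53.29 = 7.3000
r_full = 2·0.463 / (1 + 0.463) ≈ 0.6329
SEM = 7.3000 * √(1 − 0.6329) = 7.3000 * √0.3671 ≈ 7.3000 * 0.6058 ≈ 4.4227
Half-width = 1.96*4.4227 ≈ 8.6685
Lower limit = 40 − 8.6685 ≈ 31.3315

31.33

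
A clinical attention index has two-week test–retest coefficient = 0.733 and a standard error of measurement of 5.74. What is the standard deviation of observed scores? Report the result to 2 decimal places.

σ = SEM·(1 − r)^(−1/2) ≈ 5.74×1.9353 ≈ 11.1085

11.11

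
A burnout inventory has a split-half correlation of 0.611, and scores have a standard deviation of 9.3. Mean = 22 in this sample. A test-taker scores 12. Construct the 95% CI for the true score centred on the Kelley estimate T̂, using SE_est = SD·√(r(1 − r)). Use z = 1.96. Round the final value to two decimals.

r_full = 2·0.611 / (1 + 0.611) ≃ 0.7585
Estimated true score = 0.7585×12 + (1 − 0.7585)×22 ≃ 14.4146
SE_est = 9.3000×√(0.7585×0.2415) ≃ 3.9801
95% CI: 14.4146 ± 7.8011 ≃ (6.6136, 22.2157)

[6.61, 22.22]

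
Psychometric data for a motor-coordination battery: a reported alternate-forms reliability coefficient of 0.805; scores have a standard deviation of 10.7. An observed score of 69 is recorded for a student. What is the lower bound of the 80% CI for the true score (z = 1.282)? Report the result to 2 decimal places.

The standard error of measurement is 10.700×√(1 − 0.805) ≃ 10.700×0.442 ≃ 4.725.
Margin = 1.282 × 4.725 ≃ 6.057
Lower bound: 69 − 6.057 = 62.943

62.94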